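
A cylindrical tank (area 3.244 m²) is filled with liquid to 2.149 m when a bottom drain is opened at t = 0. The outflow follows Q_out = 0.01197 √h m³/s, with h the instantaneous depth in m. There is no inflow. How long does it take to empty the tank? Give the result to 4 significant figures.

A dh/dt = −Q_out = −0.01197 √h.
This is separable: 2 d(√h)/dt = −0.01197/A, so √h = √h₀ − (0.01197/(2A)) t.
Set h = 0: 2√h₀ = (0.01197/A) t_empty ⇒ t_empty = 2A√h₀/0.01197.
t_empty = 2·3.244·√2.149/0.01197 = 6.48800·1.46595/0.01197 = 794.575 s.

794.6 s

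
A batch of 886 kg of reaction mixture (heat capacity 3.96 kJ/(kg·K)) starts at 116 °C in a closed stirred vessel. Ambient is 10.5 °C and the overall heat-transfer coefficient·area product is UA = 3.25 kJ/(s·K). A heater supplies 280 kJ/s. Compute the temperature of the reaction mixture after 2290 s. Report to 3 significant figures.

M c_p dT/dt = −UA(T − T_amb) + Q̇.
dT/dt = (T_ss − T)/τ with T_ss = T_amb + Q̇/UA = 10.5 + 280/3.25 = 96.654 °C, τ = M c_p/UA = 886·3.96/3.25 = 1079.6 s.
T approaches T_ss exponentially: T(t) = T_ss + (T₀ − T_ss) e^(−t/τ).
T(2290) = 96.654 + (19.346)·0.11988 = 98.973 °C.

99.0 °C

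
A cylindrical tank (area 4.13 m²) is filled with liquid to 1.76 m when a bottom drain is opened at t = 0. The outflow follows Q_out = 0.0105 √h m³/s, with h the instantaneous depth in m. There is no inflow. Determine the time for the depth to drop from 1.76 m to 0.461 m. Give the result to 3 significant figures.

A dh/dt = −Q_out = −0.0105 √h.
This is separable: 2 d(√h)/dt = −0.0105/A, so √h = √h₀ − (0.0105/(2A)) t.
t = 2A(√h₀ − √h)/0.0105 = 2·4.13·(√1.76 − √0.461)/0.0105
  = 8.2600 × (1.3266 − 0.67897) / 0.0105 = 509.51 s.

510 s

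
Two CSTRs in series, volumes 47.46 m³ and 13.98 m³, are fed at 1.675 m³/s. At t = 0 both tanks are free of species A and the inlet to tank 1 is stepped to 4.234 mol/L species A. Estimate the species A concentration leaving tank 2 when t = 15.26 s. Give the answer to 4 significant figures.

1.015 mol/L

Time constants: τᵢ = Vᵢ/Q for each well-mixed tank.
τ₁ = 47.46/1.675 = 28.3343 s; τ₂ = 13.98/1.675 = 8.34627 s.
Tank 1: C₁ = C_in(1 − e^(−t/τ₁)). Tank 2 (τ₁ ≠ τ₂): C₂ = C_in[1 − (τ₁ e^(−t/τ₁) − τ₂ e^(−t/τ₂))/(τ₁ − τ₂)].
At t = 15.26: e^(−t/τ₁) = 0.583583, e^(−t/τ₂) = 0.160677.
C₂ = 4.234·[1 − (28.3343·0.583583 − 8.34627·0.160677)/(19.9881)] = 4.234·0.239828 = 1.01543 mol/L.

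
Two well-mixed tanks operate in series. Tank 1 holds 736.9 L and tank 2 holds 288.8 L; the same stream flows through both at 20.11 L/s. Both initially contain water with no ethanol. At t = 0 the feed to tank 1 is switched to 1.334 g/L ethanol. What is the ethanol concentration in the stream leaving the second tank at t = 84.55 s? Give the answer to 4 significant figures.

1.118 g/L

Time constants: τᵢ = Vᵢ/Q for each well-mixed tank.
τ₁ = 736.9/20.11 = 36.6435 s; τ₂ = 288.8/20.11 = 14.3610 s.
Solving the cascade with C₁(0)=C₂(0)=0 gives C₂(t) = C_in[1 − (τ₁ e^(−t/τ₁) − τ₂ e^(−t/τ₂))/(τ₁ − τ₂)].
At t = 84.55: e^(−t/τ₁) = 0.0995227, e^(−t/τ₂) = 0.00277399.
C₂ = 1.334·[1 − (36.6435·0.0995227 − 14.3610·0.00277399)/(22.2824)] = 1.334·0.838123 = 1.11806 g/L.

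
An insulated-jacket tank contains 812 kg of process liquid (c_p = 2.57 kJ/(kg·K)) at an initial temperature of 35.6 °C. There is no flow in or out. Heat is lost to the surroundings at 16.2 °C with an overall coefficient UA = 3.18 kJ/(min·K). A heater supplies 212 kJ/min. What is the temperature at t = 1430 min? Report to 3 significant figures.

Lumped-capacitance energy balance: M c_p dT/dt = UA(T_amb − T) + Q̇.
dT/dt = (T_ss − T)/τ with T_ss = T_amb + Q̇/UA = 16.2 + 212/3.18 = 82.867 °C, τ = M c_p/UA = 812·2.57/3.18 = 656.24 min.
Integrating: T(t) = T_ss + (T₀ − T_ss) e^(−t/τ).
T(1430) = 82.867 + (-47.267)·0.11315 = 77.519 °C.

77.5 °C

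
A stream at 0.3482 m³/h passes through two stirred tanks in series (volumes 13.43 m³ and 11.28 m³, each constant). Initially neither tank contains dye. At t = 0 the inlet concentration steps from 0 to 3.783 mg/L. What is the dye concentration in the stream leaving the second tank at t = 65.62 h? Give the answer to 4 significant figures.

2.090 mg/L

Time constants: τᵢ = Vᵢ/Q for each well-mixed tank.
τ₁ = 13.43/0.3482 = 38.5698 h; τ₂ = 11.28/0.3482 = 32.3952 h.
Solving the cascade with C₁(0)=C₂(0)=0 gives C₂(t) = C_in[1 − (τ₁ e^(−t/τ₁) − τ₂ e^(−t/τ₂))/(τ₁ − τ₂)].
At t = 65.62: e^(−t/τ₁) = 0.182440, e^(−t/τ₂) = 0.131913.
C₂ = 3.783·[1 − (38.5698·0.182440 − 32.3952·0.131913)/(6.17461)] = 3.783·0.552469 = 2.08999 mg/L.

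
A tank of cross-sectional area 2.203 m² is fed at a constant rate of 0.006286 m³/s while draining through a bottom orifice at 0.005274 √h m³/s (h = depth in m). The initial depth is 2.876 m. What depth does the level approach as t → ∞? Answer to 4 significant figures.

Unsteady balance on liquid volume: A dh/dt = Q_in − 0.005274 √h. At steady state dh/dt = 0:
Q_in = 0.005274 √h_ss ⇒ √h_ss = 0.006286/0.005274 = 1.19188.
h_ss = 1.19188² = 1.42059 m. (Since h₀ = 2.876 m > h_ss, the level will fall toward this value.)

1.421 m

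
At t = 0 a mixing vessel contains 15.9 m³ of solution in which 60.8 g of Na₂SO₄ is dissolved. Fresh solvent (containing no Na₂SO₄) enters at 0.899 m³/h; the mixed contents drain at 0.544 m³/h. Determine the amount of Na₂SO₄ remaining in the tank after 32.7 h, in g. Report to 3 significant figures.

26.2 g

Total volume: dV/dt = Q_in − Q_out = 0.35500 m³/h, so V(t) = 15.9 + 0.35500 t and V(32.7) = 27.509 m³.
Solute balance: dm/dt = 0 − Q_out C = −Q_out m/V(t).
dm/m = −Q_out dt/(V₀ + 0.35500 t); integrating gives ln(m/m₀) = −(Q_out/(Q_in−Q_out)) ln(V/V₀).
m = m₀ (V₀/V)^(Q_out/(Q_in−Q_out)) = 60.8 × (15.9/27.509)^(1.5324) = 26.247 g.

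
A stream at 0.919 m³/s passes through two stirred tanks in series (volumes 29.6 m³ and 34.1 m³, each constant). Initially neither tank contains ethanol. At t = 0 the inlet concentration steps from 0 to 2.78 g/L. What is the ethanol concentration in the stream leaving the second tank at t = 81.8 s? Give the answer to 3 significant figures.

1.90 g/L

Species balance on tank i: dCᵢ/dt = (Cᵢ₋₁ − Cᵢ)/τᵢ with τᵢ = Vᵢ/Q.
τ₁ = 29.6/0.919 = 32.209 s; τ₂ = 34.1/0.919 = 37.106 s.
Tank 1: C₁ = C_in(1 − e^(−t/τ₁)). Tank 2 (τ₁ ≠ τ₂): C₂ = C_in[1 − (τ₁ e^(−t/τ₁) − τ₂ e^(−t/τ₂))/(τ₁ − τ₂)].
At t = 81.8: e^(−t/τ₁) = 0.078893, e^(−t/τ₂) = 0.11030.
C₂ = 2.78·[1 − (32.209·0.078893 − 37.106·0.11030)/(-4.8966)] = 2.78·0.68308 = 1.8990 g/L.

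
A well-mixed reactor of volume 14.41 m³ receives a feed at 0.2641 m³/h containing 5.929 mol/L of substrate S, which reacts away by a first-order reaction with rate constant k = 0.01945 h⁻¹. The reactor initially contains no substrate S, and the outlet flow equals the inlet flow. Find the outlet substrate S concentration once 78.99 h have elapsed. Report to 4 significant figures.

2.731 mol/L

Species balance: V dC/dt = Q C_in − Q C − k V C.
This is linear with rate a = Q/V + k = 0.0377776 h⁻¹.
C_ss = Q C_in/(Q + kV) = 2.87642 mol/L; C(t) = C_ss + (C₀ − C_ss) e^(−a t).
C(78.99) = 2.87642 + (-2.87642)·e^(−0.0377776·78.99) = 2.87642 + (-2.87642)·0.0505876 = 2.73091 mol/L.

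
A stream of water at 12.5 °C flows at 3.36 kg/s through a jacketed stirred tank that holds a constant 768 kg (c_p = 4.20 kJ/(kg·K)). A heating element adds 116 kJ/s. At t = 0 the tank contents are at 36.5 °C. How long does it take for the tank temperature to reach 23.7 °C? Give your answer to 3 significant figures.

381 s

M c_p dT/dt = ṁ c_p (T_in − T) + Q̇.
τ = M/ṁ = 228.57 s; T_ss = T_in + Q̇/(ṁ c_p) = 20.720 °C.
T(t) = T_ss + (T₀ − T_ss) e^(−t/τ). Set T = 23.7:
e^(−t/τ) = (23.7 − 20.720)/(36.5 − 20.720) = 0.18885
t = −228.57 · ln(0.18885) = 380.98 s.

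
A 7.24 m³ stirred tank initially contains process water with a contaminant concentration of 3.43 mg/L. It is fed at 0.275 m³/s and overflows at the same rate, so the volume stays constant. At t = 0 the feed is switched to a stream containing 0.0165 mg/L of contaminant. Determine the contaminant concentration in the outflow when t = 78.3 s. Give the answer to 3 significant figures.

0.191 mg/L

Accumulation = in − out for the solute gives V dC/dt = Q(C_in − C).
So dC/dt = (C_in − C)/τ with τ = V/Q = 7.24/0.275 = 26.327 s.
Integrating: C(t) = C_in + (C₀ − C_in) e^(−t/τ).
C(78.3) = 0.0165 + (3.43 − 0.0165)·e^(−78.3/26.327) = 0.0165 + (3.4135)·0.051093 = 0.19091 mg/L.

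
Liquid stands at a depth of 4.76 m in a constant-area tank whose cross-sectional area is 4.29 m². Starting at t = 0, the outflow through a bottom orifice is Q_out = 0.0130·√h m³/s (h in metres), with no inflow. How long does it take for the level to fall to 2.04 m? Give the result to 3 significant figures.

497 s

Accumulation of liquid (constant cross-section A): A dh/dt = −0.0130 √h.
Separate and integrate: 2(√h − √h₀) = −(0.0130/A) t.
t = 2A(√h₀ − √h)/0.0130 = 2·4.29·(√4.76 − √2.04)/0.0130
  = 8.5800 × (2.1817 − 1.4283) / 0.0130 = 497.28 s.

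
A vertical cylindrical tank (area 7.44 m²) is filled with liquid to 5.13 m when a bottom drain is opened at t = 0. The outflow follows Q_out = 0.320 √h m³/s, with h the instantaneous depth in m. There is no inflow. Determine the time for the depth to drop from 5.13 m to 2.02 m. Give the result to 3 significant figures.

39.2 s

Volume balance on the tank: A dh/dt = −0.320 √h.
This is separable: 2 d(√h)/dt = −0.320/A, so √h = √h₀ − (0.320/(2A)) t.
t = 2A(√h₀ − √h)/0.320 = 2·7.44·(√5.13 − √2.02)/0.320
  = 14.880 × (2.2650 − 1.4213) / 0.320 = 39.231 s.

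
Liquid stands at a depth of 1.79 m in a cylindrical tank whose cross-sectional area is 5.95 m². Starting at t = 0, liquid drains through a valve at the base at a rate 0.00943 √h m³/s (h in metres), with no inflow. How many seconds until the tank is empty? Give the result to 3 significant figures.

Volume balance on the tank: A dh/dt = −0.00943 √h.
Separate and integrate: 2(√h − √h₀) = −(0.00943/A) t.
Set h = 0: 2√h₀ = (0.00943/A) t_empty ⇒ t_empty = 2A√h₀/0.00943.
t_empty = 2·5.95·√1.79/0.00943 = 11.900·1.3379/0.00943 = 1688.3 s.

1690 s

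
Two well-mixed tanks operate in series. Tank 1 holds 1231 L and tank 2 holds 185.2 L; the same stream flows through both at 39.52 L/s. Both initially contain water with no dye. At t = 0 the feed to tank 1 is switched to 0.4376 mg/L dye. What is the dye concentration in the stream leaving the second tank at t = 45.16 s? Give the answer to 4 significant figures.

0.3168 mg/L

Each tank obeys Vᵢ dCᵢ/dt = Q(Cᵢ₋₁ − Cᵢ), so τᵢ = Vᵢ/Q.
τ₁ = 1231/39.52 = 31.1488 s; τ₂ = 185.2/39.52 = 4.68623 s.
Solving the cascade with C₁(0)=C₂(0)=0 gives C₂(t) = C_in[1 − (τ₁ e^(−t/τ₁) − τ₂ e^(−t/τ₂))/(τ₁ − τ₂)].
At t = 45.16: e^(−t/τ₁) = 0.234614, e^(−t/τ₂) = 6.52859e-05.
C₂ = 0.4376·[1 − (31.1488·0.234614 − 4.68623·6.52859e-05)/(26.4626)] = 0.4376·0.723851 = 0.316757 mg/L.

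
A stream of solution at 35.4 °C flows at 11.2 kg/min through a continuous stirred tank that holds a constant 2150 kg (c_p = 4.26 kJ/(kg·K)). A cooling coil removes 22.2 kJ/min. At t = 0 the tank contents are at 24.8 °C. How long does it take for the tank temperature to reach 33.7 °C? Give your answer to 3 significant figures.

M c_p dT/dt = ṁ c_p (T_in − T) − Q̇.
τ = M/ṁ = 191.96 min; T_ss = T_in − Q̇/(ṁ c_p) = 34.935 °C.
T(t) = T_ss + (T₀ − T_ss) e^(−t/τ). Set T = 33.7:
e^(−t/τ) = (33.7 − 34.935)/(24.8 − 34.935) = 0.12183
t = −191.96 · ln(0.12183) = 404.11 min.

404 min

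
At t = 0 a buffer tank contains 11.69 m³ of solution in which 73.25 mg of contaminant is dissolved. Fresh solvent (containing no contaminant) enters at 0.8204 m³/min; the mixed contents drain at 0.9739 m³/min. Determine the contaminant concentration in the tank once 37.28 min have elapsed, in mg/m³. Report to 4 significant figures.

0.1723 mg/m³

Let m(t) be the amount of contaminant. Volume: V(t) = V₀ + (Q_in − Q_out) t = 11.69 − 0.153500 t; V(37.28) = 5.96752 m³.
Solute balance: dm/dt = 0 − Q_out C = −Q_out m/V(t).
dm/m = −Q_out dt/(V₀ − 0.153500 t); integrating gives ln(m/m₀) = −(Q_out/(Q_in−Q_out)) ln(V/V₀).
m = m₀ (V₀/V)^(Q_out/(Q_in−Q_out)) = 73.25 × (11.69/5.96752)^(-6.34463) = 1.02813 mg.
C = m/V = 1.02813/5.96752 = 0.172287 mg/m³.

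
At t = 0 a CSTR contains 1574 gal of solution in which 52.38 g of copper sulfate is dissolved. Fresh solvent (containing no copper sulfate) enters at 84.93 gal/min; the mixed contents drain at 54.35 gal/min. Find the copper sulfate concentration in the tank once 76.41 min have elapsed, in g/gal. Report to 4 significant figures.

0.002657 g/gal

Let m(t) be the amount of copper sulfate. Volume: V(t) = V₀ + (Q_in − Q_out) t = 1574 + 30.5800 t; V(76.41) = 3910.62 gal.
Species balance (pure solvent in): dm/dt = −Q_out · m/V(t).
dm/m = −Q_out dt/(V₀ + 30.5800 t); integrating gives ln(m/m₀) = −(Q_out/(Q_in−Q_out)) ln(V/V₀).
m = m₀ (V₀/V)^(Q_out/(Q_in−Q_out)) = 52.38 × (1574/3910.62)^(1.77731) = 10.3921 g.
C = m/V = 10.3921/3910.62 = 0.00265740 g/gal.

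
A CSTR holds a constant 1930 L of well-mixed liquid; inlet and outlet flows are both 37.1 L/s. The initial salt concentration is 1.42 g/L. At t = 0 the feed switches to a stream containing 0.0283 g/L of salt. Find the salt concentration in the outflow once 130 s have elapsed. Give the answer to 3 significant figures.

0.143 g/L

Species balance on the tank: V dC/dt = Q(C_in − C).
Rewrite as dC/dt + C/τ = C_in/τ, τ = V/Q = 52.022 s.
C approaches C_in exponentially: C(t) = C_in + (C₀ − C_in) e^(−t/τ).
C(130) = 0.0283 + (1.42 − 0.0283)·e^(−130/52.022) = 0.0283 + (1.3917)·0.082170 = 0.14266 g/L.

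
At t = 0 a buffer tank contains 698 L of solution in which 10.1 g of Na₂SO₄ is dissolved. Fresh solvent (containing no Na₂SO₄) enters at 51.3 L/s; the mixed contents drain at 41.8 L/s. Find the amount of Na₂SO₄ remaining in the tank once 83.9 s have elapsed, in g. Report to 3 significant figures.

0.354 g

Total volume: dV/dt = Q_in − Q_out = 9.5000 L/s, so V(t) = 698 + 9.5000 t and V(83.9) = 1495.1 L.
Species balance (pure solvent in): dm/dt = −Q_out · m/V(t).
Separate: dm/m = −Q_out dt/V(t) ⇒ ln(m/m₀) = −(Q_out/(Q_in−Q_out)) ln(V/V₀).
m = m₀ (V₀/V)^(Q_out/(Q_in−Q_out)) = 10.1 × (698/1495.1)^(4.4000) = 0.35383 g.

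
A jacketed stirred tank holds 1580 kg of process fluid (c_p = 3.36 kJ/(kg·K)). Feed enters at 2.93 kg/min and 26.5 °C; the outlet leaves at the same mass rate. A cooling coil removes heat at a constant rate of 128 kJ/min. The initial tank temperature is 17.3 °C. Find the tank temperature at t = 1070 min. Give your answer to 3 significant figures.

14.0 °C

Heat balance on the well-mixed liquid: M c_p dT/dt = ṁ c_p (T_in − T) − 128.
Rearrange: dT/dt = (T_ss − T)/τ with τ = M/ṁ = 539.25 min and T_ss = T_in − Q̇/(ṁ c_p) = 13.498 °C.
This is linear first-order; T(t) = T_ss + (T₀ − T_ss) e^(−t/τ).
T(1070) = 13.498 + (3.8018)·e^(−1070/539.25) = 13.498 + (3.8018)·0.13748 = 14.021 °C.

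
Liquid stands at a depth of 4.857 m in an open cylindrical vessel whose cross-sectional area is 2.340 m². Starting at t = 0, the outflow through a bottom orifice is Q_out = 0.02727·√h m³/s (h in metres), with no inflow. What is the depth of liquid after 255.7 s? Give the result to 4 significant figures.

0.5097 m

Unsteady balance on liquid volume: A dh/dt = −0.02727 √h.
Separate and integrate: 2(√h − √h₀) = −(0.02727/A) t.
√h = √4.857 − 0.02727·255.7/(2·2.340) = 2.20386 − 1.48994 = 0.713916.
h = 0.713916² = 0.509676 m.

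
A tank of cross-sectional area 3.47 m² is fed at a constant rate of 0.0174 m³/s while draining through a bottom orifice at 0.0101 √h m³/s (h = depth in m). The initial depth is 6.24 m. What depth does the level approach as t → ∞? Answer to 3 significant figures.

Volume balance on the tank: A dh/dt = Q_in − 0.0101 √h. At steady state dh/dt = 0:
Q_in = 0.0101 √h_ss ⇒ √h_ss = 0.0174/0.0101 = 1.7228.
h_ss = 1.7228² = 2.9679 m. (Since h₀ = 6.24 m > h_ss, the level will fall toward this value.)

2.97 m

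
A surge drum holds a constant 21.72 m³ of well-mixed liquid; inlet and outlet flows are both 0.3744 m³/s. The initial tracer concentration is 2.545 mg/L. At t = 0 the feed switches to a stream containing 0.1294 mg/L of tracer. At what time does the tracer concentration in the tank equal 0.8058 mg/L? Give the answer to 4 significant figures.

Species balance: V dC/dt = Q(C_in − C) ⇒ τ = V/Q = 58.0128 s.
C(t) = C_in + (C₀ − C_in) e^(−t/τ). Set C = 0.8058 and solve for t:
e^(−t/τ) = (C − C_in)/(C₀ − C_in) = (0.8058 − 0.1294)/(2.545 − 0.1294) = 0.280013
t = −τ ln(…) = 58.0128 × 1.27292 = 73.8456 s.

73.85 s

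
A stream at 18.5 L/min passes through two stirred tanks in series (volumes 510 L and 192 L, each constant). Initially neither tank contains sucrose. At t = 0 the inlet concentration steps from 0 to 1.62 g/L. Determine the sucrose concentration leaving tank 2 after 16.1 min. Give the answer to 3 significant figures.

Time constants: τᵢ = Vᵢ/Q for each well-mixed tank.
τ₁ = 510/18.5 = 27.568 min; τ₂ = 192/18.5 = 10.378 min.
Tank 1: C₁ = C_in(1 − e^(−t/τ₁)). Tank 2 (τ₁ ≠ τ₂): C₂ = C_in[1 − (τ₁ e^(−t/τ₁) − τ₂ e^(−t/τ₂))/(τ₁ − τ₂)].
At t = 16.1: e^(−t/τ₁) = 0.55765, e^(−t/τ₂) = 0.21197.
C₂ = 1.62·[1 − (27.568·0.55765 − 10.378·0.21197)/(17.189)] = 1.62·0.23363 = 0.37849 g/L.

0.378 g/L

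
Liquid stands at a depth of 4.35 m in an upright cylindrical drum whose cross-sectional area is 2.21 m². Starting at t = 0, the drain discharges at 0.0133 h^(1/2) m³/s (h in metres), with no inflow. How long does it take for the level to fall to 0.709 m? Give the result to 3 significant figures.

Accumulation of liquid (constant cross-section A): A dh/dt = −0.0133 √h.
Separate and integrate: 2(√h − √h₀) = −(0.0133/A) t.
t = 2A(√h₀ − √h)/0.0133 = 2·2.21·(√4.35 − √0.709)/0.0133
  = 4.4200 × (2.0857 − 0.84202) / 0.0133 = 413.30 s.

413 s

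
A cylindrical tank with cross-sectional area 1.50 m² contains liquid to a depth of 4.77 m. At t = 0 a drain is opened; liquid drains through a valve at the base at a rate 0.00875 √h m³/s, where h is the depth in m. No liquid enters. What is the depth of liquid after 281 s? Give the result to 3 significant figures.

1.86 m

A dh/dt = −Q_out = −0.00875 √h.
Separate and integrate: 2(√h − √h₀) = −(0.00875/A) t.
√h = √4.77 − 0.00875·281/(2·1.50) = 2.1840 − 0.81958 = 1.3644.
h = 1.3644² = 1.8617 m.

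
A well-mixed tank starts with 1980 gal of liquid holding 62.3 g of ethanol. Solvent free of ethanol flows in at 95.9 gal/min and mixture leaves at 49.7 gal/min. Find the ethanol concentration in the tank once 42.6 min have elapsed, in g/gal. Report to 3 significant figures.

0.00751 g/gal

Let m(t) be the amount of ethanol. Volume: V(t) = V₀ + (Q_in − Q_out) t = 1980 + 46.200 t; V(42.6) = 3948.1 gal.
No ethanol enters, so dm/dt = −Q_out · (m/V).
dm/m = −Q_out dt/(V₀ + 46.200 t); integrating gives ln(m/m₀) = −(Q_out/(Q_in−Q_out)) ln(V/V₀).
m = m₀ (V₀/V)^(Q_out/(Q_in−Q_out)) = 62.3 × (1980/3948.1)^(1.0758) = 29.652 g.
C = m/V = 29.652/3948.1 = 0.0075105 g/gal.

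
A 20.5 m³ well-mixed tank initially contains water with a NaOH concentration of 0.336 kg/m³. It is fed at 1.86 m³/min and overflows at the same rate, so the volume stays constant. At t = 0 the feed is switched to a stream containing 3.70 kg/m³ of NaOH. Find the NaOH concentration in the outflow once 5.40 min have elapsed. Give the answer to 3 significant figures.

Transient balance on the dissolved component: V dC/dt = Q(C_in − C).
Time constant τ = V/Q = 20.5/1.86 = 11.022 min.
C approaches C_in exponentially: C(t) = C_in + (C₀ − C_in) e^(−t/τ).
C(5.40) = 3.70 + (0.336 − 3.70)·e^(−5.40/11.022) = 3.70 + (-3.3640)·0.61266 = 1.6390 kg/m³.

1.64 kg/m³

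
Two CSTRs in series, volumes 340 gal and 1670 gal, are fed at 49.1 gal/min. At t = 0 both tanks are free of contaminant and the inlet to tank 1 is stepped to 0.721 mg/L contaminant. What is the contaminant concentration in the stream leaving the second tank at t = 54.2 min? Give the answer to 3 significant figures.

0.537 mg/L

Each tank obeys Vᵢ dCᵢ/dt = Q(Cᵢ₋₁ − Cᵢ), so τᵢ = Vᵢ/Q.
τ₁ = 340/49.1 = 6.9246 min; τ₂ = 1670/49.1 = 34.012 min.
Solving the cascade with C₁(0)=C₂(0)=0 gives C₂(t) = C_in[1 − (τ₁ e^(−t/τ₁) − τ₂ e^(−t/τ₂))/(τ₁ − τ₂)].
At t = 54.2: e^(−t/τ₁) = 0.00039877, e^(−t/τ₂) = 0.20320.
C₂ = 0.721·[1 − (6.9246·0.00039877 − 34.012·0.20320)/(-27.088)] = 0.721·0.74495 = 0.53711 mg/L.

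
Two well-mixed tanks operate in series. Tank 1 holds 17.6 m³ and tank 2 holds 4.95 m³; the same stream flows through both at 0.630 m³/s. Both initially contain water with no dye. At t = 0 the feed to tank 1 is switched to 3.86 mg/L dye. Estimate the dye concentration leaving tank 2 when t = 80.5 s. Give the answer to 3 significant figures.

Species balance on tank i: dCᵢ/dt = (Cᵢ₋₁ − Cᵢ)/τᵢ with τᵢ = Vᵢ/Q.
τ₁ = 17.6/0.630 = 27.937 s; τ₂ = 4.95/0.630 = 7.8571 s.
Solving the cascade with C₁(0)=C₂(0)=0 gives C₂(t) = C_in[1 − (τ₁ e^(−t/τ₁) − τ₂ e^(−t/τ₂))/(τ₁ − τ₂)].
At t = 80.5: e^(−t/τ₁) = 0.056049, e^(−t/τ₂) = 3.5519e-05.
C₂ = 3.86·[1 − (27.937·0.056049 − 7.8571·3.5519e-05)/(20.079)] = 3.86·0.92203 = 3.5590 mg/L.

3.56 mg/L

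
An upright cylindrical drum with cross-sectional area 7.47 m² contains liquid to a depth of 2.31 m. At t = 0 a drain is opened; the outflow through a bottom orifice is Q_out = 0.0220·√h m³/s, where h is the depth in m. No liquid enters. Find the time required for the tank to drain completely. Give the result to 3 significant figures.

1030 s

With no inflow, A dh/dt = −0.0220 √h.
∫ h^(−1/2) dh = −(0.0220/A) ∫ dt, giving 2√h = 2√h₀ − (0.0220/A) t.
Tank is empty when √h = 0: t_empty = 2A√h₀/0.0220.
t_empty = 2·7.47·√2.31/0.0220 = 14.940·1.5199/0.0220 = 1032.1 s.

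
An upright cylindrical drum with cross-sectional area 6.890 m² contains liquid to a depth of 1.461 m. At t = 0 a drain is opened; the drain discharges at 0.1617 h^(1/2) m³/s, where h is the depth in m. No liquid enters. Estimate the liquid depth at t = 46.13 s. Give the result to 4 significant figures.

0.4454 m

Unsteady balance on liquid volume: A dh/dt = −0.1617 √h.
∫ h^(−1/2) dh = −(0.1617/A) ∫ dt, giving 2√h = 2√h₀ − (0.1617/A) t.
√h = √1.461 − 0.1617·46.13/(2·6.890) = 1.20872 − 0.541308 = 0.667411.
h = 0.667411² = 0.445437 m.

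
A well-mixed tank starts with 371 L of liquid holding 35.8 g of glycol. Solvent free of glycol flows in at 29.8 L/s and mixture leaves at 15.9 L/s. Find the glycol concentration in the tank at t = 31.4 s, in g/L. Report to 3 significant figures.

0.0182 g/L

Total volume: dV/dt = Q_in − Q_out = 13.900 L/s, so V(t) = 371 + 13.900 t and V(31.4) = 807.46 L.
Species balance (pure solvent in): dm/dt = −Q_out · m/V(t).
dm/m = −Q_out dt/(V₀ + 13.900 t); integrating gives ln(m/m₀) = −(Q_out/(Q_in−Q_out)) ln(V/V₀).
m = m₀ (V₀/V)^(Q_out/(Q_in−Q_out)) = 35.8 × (371/807.46)^(1.1439) = 14.708 g.
C = m/V = 14.708/807.46 = 0.018215 g/L.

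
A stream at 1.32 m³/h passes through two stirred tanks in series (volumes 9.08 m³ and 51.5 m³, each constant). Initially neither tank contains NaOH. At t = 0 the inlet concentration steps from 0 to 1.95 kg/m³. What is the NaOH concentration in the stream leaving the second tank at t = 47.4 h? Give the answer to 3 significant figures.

Time constants: τᵢ = Vᵢ/Q for each well-mixed tank.
τ₁ = 9.08/1.32 = 6.8788 h; τ₂ = 51.5/1.32 = 39.015 h.
Tank 1: C₁ = C_in(1 − e^(−t/τ₁)). Tank 2 (τ₁ ≠ τ₂): C₂ = C_in[1 − (τ₁ e^(−t/τ₁) − τ₂ e^(−t/τ₂))/(τ₁ − τ₂)].
At t = 47.4: e^(−t/τ₁) = 0.0010172, e^(−t/τ₂) = 0.29674.
C₂ = 1.95·[1 − (6.8788·0.0010172 − 39.015·0.29674)/(-32.136)] = 1.95·0.63997 = 1.2479 kg/m³.

1.25 kg/m³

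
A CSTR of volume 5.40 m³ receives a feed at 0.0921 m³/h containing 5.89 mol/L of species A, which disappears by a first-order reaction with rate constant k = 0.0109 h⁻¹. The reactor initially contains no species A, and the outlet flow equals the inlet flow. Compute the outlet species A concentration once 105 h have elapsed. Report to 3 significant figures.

V dC/dt = Q(C_in − C) − k V C.
This is linear with rate a = Q/V + k = 0.027956 h⁻¹.
C_ss = Q C_in/(Q + kV) = 3.5935 mol/L; C(t) = C_ss + (C₀ − C_ss) e^(−a t).
C(105) = 3.5935 + (-3.5935)·e^(−0.027956·105) = 3.5935 + (-3.5935)·0.053113 = 3.4026 mol/L.

3.40 mol/L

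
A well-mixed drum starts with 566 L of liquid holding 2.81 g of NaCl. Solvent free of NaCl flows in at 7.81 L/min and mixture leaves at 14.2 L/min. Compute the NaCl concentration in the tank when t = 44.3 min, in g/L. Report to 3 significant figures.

0.00213 g/L

Total volume: dV/dt = Q_in − Q_out = -6.3900 L/min, so V(t) = 566 − 6.3900 t and V(44.3) = 282.92 L.
Species balance (pure solvent in): dm/dt = −Q_out · m/V(t).
Separate: dm/m = −Q_out dt/V(t) ⇒ ln(m/m₀) = −(Q_out/(Q_in−Q_out)) ln(V/V₀).
m = m₀ (V₀/V)^(Q_out/(Q_in−Q_out)) = 2.81 × (566/282.92)^(-2.2222) = 0.60185 g.
C = m/V = 0.60185/282.92 = 0.0021273 g/L.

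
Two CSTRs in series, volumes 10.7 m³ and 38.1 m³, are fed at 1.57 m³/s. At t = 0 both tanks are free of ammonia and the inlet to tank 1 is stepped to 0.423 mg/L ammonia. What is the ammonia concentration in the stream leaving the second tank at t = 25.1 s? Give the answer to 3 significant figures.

Each tank obeys Vᵢ dCᵢ/dt = Q(Cᵢ₋₁ − Cᵢ), so τᵢ = Vᵢ/Q.
τ₁ = 10.7/1.57 = 6.8153 s; τ₂ = 38.1/1.57 = 24.268 s.
Solving the cascade with C₁(0)=C₂(0)=0 gives C₂(t) = C_in[1 − (τ₁ e^(−t/τ₁) − τ₂ e^(−t/τ₂))/(τ₁ − τ₂)].
At t = 25.1: e^(−t/τ₁) = 0.025150, e^(−t/τ₂) = 0.35547.
C₂ = 0.423·[1 − (6.8153·0.025150 − 24.268·0.35547)/(-17.452)] = 0.423·0.51553 = 0.21807 mg/L.

0.218 mg/L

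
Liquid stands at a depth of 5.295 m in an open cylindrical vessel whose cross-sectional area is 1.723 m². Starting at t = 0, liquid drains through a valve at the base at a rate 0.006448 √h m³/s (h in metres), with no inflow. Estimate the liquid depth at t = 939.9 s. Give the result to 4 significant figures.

0.2942 m

Mass balance (ρ constant): A dh/dt = −0.006448 √h.
This is separable: 2 d(√h)/dt = −0.006448/A, so √h = √h₀ − (0.006448/(2A)) t.
√h = √5.295 − 0.006448·939.9/(2·1.723) = 2.30109 − 1.75870 = 0.542388.
h = 0.542388² = 0.294185 m.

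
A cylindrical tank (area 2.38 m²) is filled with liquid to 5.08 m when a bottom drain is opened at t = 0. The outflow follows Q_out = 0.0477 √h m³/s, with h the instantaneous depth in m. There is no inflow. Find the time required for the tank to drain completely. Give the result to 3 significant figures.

225 s

Mass balance (ρ constant): A dh/dt = −0.0477 √h.
Separate and integrate: 2(√h − √h₀) = −(0.0477/A) t.
Tank is empty when √h = 0: t_empty = 2A√h₀/0.0477.
t_empty = 2·2.38·√5.08/0.0477 = 4.7600·2.2539/0.0477 = 224.92 s.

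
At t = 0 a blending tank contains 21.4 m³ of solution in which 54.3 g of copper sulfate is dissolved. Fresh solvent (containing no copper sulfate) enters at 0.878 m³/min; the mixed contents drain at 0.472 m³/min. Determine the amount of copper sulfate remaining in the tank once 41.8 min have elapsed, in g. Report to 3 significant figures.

27.5 g

Total volume: dV/dt = Q_in − Q_out = 0.40600 m³/min, so V(t) = 21.4 + 0.40600 t and V(41.8) = 38.371 m³.
Solute balance: dm/dt = 0 − Q_out C = −Q_out m/V(t).
dm/m = −Q_out dt/(V₀ + 0.40600 t); integrating gives ln(m/m₀) = −(Q_out/(Q_in−Q_out)) ln(V/V₀).
m = m₀ (V₀/V)^(Q_out/(Q_in−Q_out)) = 54.3 × (21.4/38.371)^(1.1626) = 27.542 g.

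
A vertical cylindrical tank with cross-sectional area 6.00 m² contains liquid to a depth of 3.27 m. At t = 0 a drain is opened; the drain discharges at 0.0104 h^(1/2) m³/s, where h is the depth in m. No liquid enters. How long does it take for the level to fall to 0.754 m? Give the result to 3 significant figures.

1080 s

Volume balance on the tank: A dh/dt = −0.0104 √h.
Separate and integrate: 2(√h − √h₀) = −(0.0104/A) t.
t = 2A(√h₀ − √h)/0.0104 = 2·6.00·(√3.27 − √0.754)/0.0104
  = 12.000 × (1.8083 − 0.86833) / 0.0104 = 1084.6 s.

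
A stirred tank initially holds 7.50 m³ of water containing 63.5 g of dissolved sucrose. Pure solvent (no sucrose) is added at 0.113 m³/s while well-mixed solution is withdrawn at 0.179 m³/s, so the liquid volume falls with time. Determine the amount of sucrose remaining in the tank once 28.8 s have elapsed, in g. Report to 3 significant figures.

28.7 g

Let m(t) be the amount of sucrose. Volume: V(t) = V₀ + (Q_in − Q_out) t = 7.50 − 0.066000 t; V(28.8) = 5.5992 m³.
No sucrose enters, so dm/dt = −Q_out · (m/V).
Separate: dm/m = −Q_out dt/V(t) ⇒ ln(m/m₀) = −(Q_out/(Q_in−Q_out)) ln(V/V₀).
m = m₀ (V₀/V)^(Q_out/(Q_in−Q_out)) = 63.5 × (7.50/5.5992)^(-2.7121) = 28.742 g.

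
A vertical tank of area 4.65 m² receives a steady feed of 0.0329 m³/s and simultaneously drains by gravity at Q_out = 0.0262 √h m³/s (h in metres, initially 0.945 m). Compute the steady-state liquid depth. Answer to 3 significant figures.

Volume balance on the tank: A dh/dt = Q_in − 0.0262 √h. At steady state dh/dt = 0:
Q_in = 0.0262 √h_ss ⇒ √h_ss = 0.0329/0.0262 = 1.2557.
h_ss = 1.2557² = 1.5768 m. (Since h₀ = 0.945 m < h_ss, the level will rise toward this value.)

1.58 m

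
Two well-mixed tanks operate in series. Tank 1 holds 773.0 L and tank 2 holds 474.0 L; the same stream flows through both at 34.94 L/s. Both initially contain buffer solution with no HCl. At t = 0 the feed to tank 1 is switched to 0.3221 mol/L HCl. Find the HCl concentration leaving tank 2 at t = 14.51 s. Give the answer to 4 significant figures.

0.06514 mol/L

Time constants: τᵢ = Vᵢ/Q for each well-mixed tank.
τ₁ = 773.0/34.94 = 22.1236 s; τ₂ = 474.0/34.94 = 13.5661 s.
Solving the cascade with C₁(0)=C₂(0)=0 gives C₂(t) = C_in[1 − (τ₁ e^(−t/τ₁) − τ₂ e^(−t/τ₂))/(τ₁ − τ₂)].
At t = 14.51: e^(−t/τ₁) = 0.518996, e^(−t/τ₂) = 0.343154.
C₂ = 0.3221·[1 − (22.1236·0.518996 − 13.5661·0.343154)/(8.55753)] = 0.3221·0.202245 = 0.0651430 mol/L.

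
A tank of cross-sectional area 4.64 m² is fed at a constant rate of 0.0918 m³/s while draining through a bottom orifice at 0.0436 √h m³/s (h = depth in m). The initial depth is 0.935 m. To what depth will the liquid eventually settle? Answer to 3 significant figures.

A dh/dt = Q_in − 0.0436 √h. Steady state requires inflow = outflow:
Q_in = 0.0436 √h_ss ⇒ √h_ss = 0.0918/0.0436 = 2.1055.
h_ss = 2.1055² = 4.4331 m. (Since h₀ = 0.935 m < h_ss, the level will rise toward this value.)

4.43 m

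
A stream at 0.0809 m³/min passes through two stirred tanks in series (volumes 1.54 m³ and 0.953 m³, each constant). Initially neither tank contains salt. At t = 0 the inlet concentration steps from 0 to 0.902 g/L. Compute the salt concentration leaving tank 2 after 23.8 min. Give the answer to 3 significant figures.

0.418 g/L

Species balance on tank i: dCᵢ/dt = (Cᵢ₋₁ − Cᵢ)/τᵢ with τᵢ = Vᵢ/Q.
τ₁ = 1.54/0.0809 = 19.036 min; τ₂ = 0.953/0.0809 = 11.780 min.
Tank 1: C₁ = C_in(1 − e^(−t/τ₁)). Tank 2 (τ₁ ≠ τ₂): C₂ = C_in[1 − (τ₁ e^(−t/τ₁) − τ₂ e^(−t/τ₂))/(τ₁ − τ₂)].
At t = 23.8: e^(−t/τ₁) = 0.28643, e^(−t/τ₂) = 0.13261.
C₂ = 0.902·[1 − (19.036·0.28643 − 11.780·0.13261)/(7.2559)] = 0.902·0.46384 = 0.41839 g/L.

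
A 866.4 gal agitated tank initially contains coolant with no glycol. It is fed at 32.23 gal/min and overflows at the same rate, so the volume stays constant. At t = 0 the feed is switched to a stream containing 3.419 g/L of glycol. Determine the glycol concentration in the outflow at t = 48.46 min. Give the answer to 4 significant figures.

Transient balance on the dissolved component: V dC/dt = Q(C_in − C).
Time constant τ = V/Q = 866.4/32.23 = 26.8818 min.
Solution: C(t) = C_in + (C₀ − C_in) e^(−t/τ).
C(48.46) = 3.419 + (0 − 3.419)·e^(−48.46/26.8818) = 3.419 + (-3.41900)·0.164852 = 2.85537 g/L.

2.855 g/L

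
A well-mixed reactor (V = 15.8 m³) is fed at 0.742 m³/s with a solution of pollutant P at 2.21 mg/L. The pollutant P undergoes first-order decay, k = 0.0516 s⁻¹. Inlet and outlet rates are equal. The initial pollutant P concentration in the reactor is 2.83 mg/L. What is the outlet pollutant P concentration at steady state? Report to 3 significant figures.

Accumulation = in − out − consumed: V dC/dt = Q C_in − Q C − k V C.
At steady state: 0 = Q C_in − (Q + kV) C_ss, so C_ss = Q C_in/(Q + kV).
C_ss = 0.742·2.21/(0.742 + 0.0516·15.8) = 1.6398/1.5573 = 1.0530 mg/L.

1.05 mg/L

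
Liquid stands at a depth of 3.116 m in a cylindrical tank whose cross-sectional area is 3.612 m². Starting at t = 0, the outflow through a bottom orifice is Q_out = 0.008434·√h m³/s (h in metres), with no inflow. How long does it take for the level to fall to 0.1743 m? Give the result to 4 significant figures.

1154 s

With no inflow, A dh/dt = −0.008434 √h.
This is separable: 2 d(√h)/dt = −0.008434/A, so √h = √h₀ − (0.008434/(2A)) t.
t = 2A(√h₀ − √h)/0.008434 = 2·3.612·(√3.116 − √0.1743)/0.008434
  = 7.22400 × (1.76522 − 0.417493) / 0.008434 = 1154.37 s.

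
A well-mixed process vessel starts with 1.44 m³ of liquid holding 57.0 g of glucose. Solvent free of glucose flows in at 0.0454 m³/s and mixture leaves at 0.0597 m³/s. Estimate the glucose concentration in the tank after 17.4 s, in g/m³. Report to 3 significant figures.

Total volume: dV/dt = Q_in − Q_out = -0.014300 m³/s, so V(t) = 1.44 − 0.014300 t and V(17.4) = 1.1912 m³.
No glucose enters, so dm/dt = −Q_out · (m/V).
dm/m = −Q_out dt/(V₀ − 0.014300 t); integrating gives ln(m/m₀) = −(Q_out/(Q_in−Q_out)) ln(V/V₀).
m = m₀ (V₀/V)^(Q_out/(Q_in−Q_out)) = 57.0 × (1.44/1.1912)^(-4.1748) = 25.819 g.
C = m/V = 25.819/1.1912 = 21.675 g/m³.

21.7 g/m³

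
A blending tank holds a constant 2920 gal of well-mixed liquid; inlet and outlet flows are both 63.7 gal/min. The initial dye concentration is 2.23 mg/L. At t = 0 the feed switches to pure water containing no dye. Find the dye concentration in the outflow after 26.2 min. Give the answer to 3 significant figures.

Species balance on the tank: V dC/dt = Q(C_in − C).
Time constant τ = V/Q = 2920/63.7 = 45.840 min.
C approaches C_in exponentially: C(t) = C_in + (C₀ − C_in) e^(−t/τ).
C(26.2) = 0 + (2.23 − 0)·e^(−26.2/45.840) = 0 + (2.2300)·0.56465 = 1.2592 mg/L.

1.26 mg/L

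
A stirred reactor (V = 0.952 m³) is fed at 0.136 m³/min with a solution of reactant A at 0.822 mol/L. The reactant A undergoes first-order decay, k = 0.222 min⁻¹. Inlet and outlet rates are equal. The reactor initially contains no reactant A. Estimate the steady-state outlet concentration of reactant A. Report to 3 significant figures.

Species balance: V dC/dt = Q C_in − Q C − k V C.
At steady state: 0 = Q C_in − (Q + kV) C_ss, so C_ss = Q C_in/(Q + kV).
C_ss = 0.136·0.822/(0.136 + 0.222·0.952) = 0.11179/0.34734 = 0.32185 mol/L.

0.322 mol/L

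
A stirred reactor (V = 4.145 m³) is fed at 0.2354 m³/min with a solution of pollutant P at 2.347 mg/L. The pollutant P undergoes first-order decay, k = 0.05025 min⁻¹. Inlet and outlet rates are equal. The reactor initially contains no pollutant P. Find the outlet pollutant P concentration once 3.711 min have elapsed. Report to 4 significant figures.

Species balance: V dC/dt = Q C_in − Q C − k V C.
dC/dt = (Q/V) C_in − (Q/V + k) C; effective rate a = Q/V + k = 0.0567913 + 0.05025 = 0.107041 min⁻¹.
C_ss = Q C_in/(Q + kV) = 1.24521 mg/L; C(t) = C_ss + (C₀ − C_ss) e^(−a t).
C(3.711) = 1.24521 + (-1.24521)·e^(−0.107041·3.711) = 1.24521 + (-1.24521)·0.672179 = 0.408207 mg/L.

0.4082 mg/L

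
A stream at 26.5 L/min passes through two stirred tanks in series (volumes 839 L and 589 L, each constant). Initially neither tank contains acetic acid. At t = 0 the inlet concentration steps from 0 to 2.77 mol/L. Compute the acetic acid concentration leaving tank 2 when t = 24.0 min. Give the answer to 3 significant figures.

0.631 mol/L

Time constants: τᵢ = Vᵢ/Q for each well-mixed tank.
τ₁ = 839/26.5 = 31.660 min; τ₂ = 589/26.5 = 22.226 min.
Tank 1: C₁ = C_in(1 − e^(−t/τ₁)). Tank 2 (τ₁ ≠ τ₂): C₂ = C_in[1 − (τ₁ e^(−t/τ₁) − τ₂ e^(−t/τ₂))/(τ₁ − τ₂)].
At t = 24.0: e^(−t/τ₁) = 0.46858, e^(−t/τ₂) = 0.33966.
C₂ = 2.77·[1 − (31.660·0.46858 − 22.226·0.33966)/(9.4340)] = 2.77·0.22769 = 0.63070 mol/L.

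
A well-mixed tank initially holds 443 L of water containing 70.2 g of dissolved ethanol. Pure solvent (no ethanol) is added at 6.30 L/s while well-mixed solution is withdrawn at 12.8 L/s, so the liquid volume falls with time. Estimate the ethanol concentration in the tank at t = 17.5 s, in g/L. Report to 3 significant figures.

Total volume: dV/dt = Q_in − Q_out = -6.5000 L/s, so V(t) = 443 − 6.5000 t and V(17.5) = 329.25 L.
Species balance (pure solvent in): dm/dt = −Q_out · m/V(t).
dm/m = −Q_out dt/(V₀ − 6.5000 t); integrating gives ln(m/m₀) = −(Q_out/(Q_in−Q_out)) ln(V/V₀).
m = m₀ (V₀/V)^(Q_out/(Q_in−Q_out)) = 70.2 × (443/329.25)^(-1.9692) = 39.133 g.
C = m/V = 39.133/329.25 = 0.11886 g/L.

0.119 g/L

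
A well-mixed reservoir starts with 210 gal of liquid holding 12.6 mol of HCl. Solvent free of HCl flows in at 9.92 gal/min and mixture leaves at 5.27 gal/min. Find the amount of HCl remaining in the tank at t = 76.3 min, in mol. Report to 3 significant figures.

4.11 mol

Total volume: dV/dt = Q_in − Q_out = 4.6500 gal/min, so V(t) = 210 + 4.6500 t and V(76.3) = 564.80 gal.
No HCl enters, so dm/dt = −Q_out · (m/V).
Separate: dm/m = −Q_out dt/V(t) ⇒ ln(m/m₀) = −(Q_out/(Q_in−Q_out)) ln(V/V₀).
m = m₀ (V₀/V)^(Q_out/(Q_in−Q_out)) = 12.6 × (210/564.80)^(1.1333) = 4.1059 mol.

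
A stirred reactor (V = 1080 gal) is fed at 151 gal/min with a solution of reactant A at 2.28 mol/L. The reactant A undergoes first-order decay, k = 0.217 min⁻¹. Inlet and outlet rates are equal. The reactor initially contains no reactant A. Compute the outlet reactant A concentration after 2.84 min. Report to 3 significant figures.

Accumulation = in − out − consumed: V dC/dt = Q C_in − Q C − k V C.
dC/dt = (Q/V) C_in − (Q/V + k) C; effective rate a = Q/V + k = 0.13981 + 0.217 = 0.35681 min⁻¹.
C_ss = Q C_in/(Q + kV) = 0.89340 mol/L; C(t) = C_ss + (C₀ − C_ss) e^(−a t).
C(2.84) = 0.89340 + (-0.89340)·e^(−0.35681·2.84) = 0.89340 + (-0.89340)·0.36300 = 0.56910 mol/L.

0.569 mol/L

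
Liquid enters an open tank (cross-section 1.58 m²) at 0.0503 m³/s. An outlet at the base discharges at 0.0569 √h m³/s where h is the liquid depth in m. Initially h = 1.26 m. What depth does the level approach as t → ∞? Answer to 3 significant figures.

Level balance: A dh/dt = 0.0503 − 0.0569 √h. Setting dh/dt = 0:
Q_in = 0.0569 √h_ss ⇒ √h_ss = 0.0503/0.0569 = 0.88401.
h_ss = 0.88401² = 0.78147 m. (Since h₀ = 1.26 m > h_ss, the level will fall toward this value.)

0.781 m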